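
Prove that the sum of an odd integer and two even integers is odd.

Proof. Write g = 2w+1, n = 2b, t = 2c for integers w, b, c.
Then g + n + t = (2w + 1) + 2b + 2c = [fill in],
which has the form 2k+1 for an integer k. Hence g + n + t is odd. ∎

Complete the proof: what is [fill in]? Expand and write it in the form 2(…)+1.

Expanding: (2w + 1) + 2b + 2c = 2b + 2c + 2w + 1.
Every term except the constant is even, so this is 2(b + c + w) + 1,
and b + c + w ∈ ℤ gives the required form.

2(b + c + w) + 1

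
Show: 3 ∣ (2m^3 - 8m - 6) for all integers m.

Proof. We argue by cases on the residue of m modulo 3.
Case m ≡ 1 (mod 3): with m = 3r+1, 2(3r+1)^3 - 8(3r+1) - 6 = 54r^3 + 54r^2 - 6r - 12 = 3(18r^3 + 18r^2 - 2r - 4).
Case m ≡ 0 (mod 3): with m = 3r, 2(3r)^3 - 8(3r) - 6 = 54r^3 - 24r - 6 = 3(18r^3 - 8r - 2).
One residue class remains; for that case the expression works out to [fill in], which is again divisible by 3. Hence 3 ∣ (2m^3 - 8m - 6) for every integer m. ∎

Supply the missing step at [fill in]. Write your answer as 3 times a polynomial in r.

The residues treated are {1, 0}, so the missing case is m ≡ 2 (mod 3); write m = 3r+2.
Then 2(3r+2)^3 - 8(3r+2) - 6 = 54r^3 + 108r^2 + 48r - 6 = 3(18r^3 + 36r^2 + 16r - 2).

3(18r^3 + 36r^2 + 16r - 2)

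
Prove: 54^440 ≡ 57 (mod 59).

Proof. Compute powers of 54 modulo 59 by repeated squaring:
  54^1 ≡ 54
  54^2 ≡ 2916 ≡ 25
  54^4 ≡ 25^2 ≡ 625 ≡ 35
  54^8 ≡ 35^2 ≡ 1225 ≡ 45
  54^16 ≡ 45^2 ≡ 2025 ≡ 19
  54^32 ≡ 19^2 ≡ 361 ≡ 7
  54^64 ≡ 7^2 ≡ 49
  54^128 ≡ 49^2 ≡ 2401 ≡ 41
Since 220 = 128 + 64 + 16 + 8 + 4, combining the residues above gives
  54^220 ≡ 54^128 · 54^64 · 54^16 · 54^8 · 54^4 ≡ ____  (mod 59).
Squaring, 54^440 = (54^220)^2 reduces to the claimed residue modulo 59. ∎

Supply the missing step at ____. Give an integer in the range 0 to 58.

54^128 · 54^64 · 54^16 · 54^8 · 54^4 ≡ 41 · 49 · 19 · 45 · 35 = 60119325.
60119325 mod 59 = 36, so 54^220 ≡ 36 (mod 59).

36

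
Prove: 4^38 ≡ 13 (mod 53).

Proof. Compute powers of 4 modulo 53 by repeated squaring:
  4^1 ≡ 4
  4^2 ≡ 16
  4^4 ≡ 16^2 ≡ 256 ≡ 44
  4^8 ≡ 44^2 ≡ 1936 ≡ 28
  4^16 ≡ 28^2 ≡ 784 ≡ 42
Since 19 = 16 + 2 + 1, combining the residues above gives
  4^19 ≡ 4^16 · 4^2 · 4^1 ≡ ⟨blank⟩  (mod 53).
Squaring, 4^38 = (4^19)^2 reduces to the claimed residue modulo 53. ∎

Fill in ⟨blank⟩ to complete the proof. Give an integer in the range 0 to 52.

38

4^16 · 4^2 · 4^1 ≡ 42 · 16 · 4 = 2688.
2688 mod 53 = 38, so 4^19 ≡ 38 (mod 53).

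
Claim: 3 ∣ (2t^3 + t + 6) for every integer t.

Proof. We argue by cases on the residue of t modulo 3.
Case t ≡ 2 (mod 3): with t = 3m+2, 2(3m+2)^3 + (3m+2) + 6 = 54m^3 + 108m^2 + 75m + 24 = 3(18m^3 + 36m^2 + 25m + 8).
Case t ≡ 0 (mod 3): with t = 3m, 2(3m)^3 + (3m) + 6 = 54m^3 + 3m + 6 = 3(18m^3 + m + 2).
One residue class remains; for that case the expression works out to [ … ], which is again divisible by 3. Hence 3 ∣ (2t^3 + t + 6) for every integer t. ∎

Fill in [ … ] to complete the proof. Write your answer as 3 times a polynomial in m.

3(18m^3 + 18m^2 + 7m + 3)

The residues treated are {2, 0}, so the missing case is t ≡ 1 (mod 3); write t = 3m+1.
Then 2(3m+1)^3 + (3m+1) + 6 = 54m^3 + 54m^2 + 21m + 9 = 3(18m^3 + 18m^2 + 7m + 3).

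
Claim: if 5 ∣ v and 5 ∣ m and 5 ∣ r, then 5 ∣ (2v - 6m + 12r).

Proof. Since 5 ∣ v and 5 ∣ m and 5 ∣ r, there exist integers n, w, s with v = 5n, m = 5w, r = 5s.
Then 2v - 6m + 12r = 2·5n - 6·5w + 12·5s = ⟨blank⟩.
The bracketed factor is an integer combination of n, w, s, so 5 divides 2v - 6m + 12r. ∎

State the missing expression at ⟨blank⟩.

5(2n + 12s - 6w)

Pull the common 5 out of every term: 2·5n - 6·5w + 12·5s = 5(2n + 12s - 6w).
2n + 12s - 6w is an integer, which exhibits the divisibility.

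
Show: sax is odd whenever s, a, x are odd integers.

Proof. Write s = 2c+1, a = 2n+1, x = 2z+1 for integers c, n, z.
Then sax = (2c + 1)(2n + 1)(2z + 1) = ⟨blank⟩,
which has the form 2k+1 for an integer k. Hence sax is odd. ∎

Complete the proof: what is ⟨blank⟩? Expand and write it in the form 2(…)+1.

(2c + 1)(2n + 1)(2z + 1) = 8cnz + 4cn + 4cz + 2c + 4nz + 2n + 2z + 1
= 2(4cnz + 2cn + 2cz + c + 2nz + n + z) + 1.
Since 4cnz + 2cn + 2cz + c + 2nz + n + z is an integer, the product is of the form 2k+1 for an integer k.

2(4cnz + 2cn + 2cz + c + 2nz + n + z) + 1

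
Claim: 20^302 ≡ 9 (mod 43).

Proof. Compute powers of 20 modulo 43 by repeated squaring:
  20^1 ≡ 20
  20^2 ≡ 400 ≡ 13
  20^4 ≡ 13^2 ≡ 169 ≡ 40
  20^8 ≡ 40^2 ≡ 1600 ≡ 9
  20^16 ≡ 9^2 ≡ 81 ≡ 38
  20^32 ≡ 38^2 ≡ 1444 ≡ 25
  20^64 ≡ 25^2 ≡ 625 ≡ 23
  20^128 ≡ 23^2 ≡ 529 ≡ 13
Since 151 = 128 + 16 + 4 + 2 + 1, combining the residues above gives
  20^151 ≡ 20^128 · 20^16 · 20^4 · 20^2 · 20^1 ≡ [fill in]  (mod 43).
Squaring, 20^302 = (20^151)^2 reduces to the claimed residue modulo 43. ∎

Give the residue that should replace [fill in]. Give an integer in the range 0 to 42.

3

20^128 · 20^16 · 20^4 · 20^2 · 20^1 ≡ 13 · 38 · 40 · 13 · 20 = 5137600.
5137600 mod 43 = 3, so 20^151 ≡ 3 (mod 43).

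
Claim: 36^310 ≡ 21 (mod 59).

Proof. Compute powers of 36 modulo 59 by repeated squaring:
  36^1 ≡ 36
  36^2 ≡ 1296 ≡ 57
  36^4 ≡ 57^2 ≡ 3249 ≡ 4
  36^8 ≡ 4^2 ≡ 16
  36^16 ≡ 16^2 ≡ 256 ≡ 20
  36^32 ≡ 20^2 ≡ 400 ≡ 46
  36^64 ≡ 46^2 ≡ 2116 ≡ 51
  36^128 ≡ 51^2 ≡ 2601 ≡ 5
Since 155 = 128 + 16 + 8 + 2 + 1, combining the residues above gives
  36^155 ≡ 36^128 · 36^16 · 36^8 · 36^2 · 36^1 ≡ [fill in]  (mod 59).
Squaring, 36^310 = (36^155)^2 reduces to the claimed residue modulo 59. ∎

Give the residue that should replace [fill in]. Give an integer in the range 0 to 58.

Multiply the listed residues: 5 · 20 · 16 · 57 · 36 = 100 → 1600 → 91200 → 3283200.
Reducing modulo 59: 3283200 = 55647·59 + 27, so 36^155 ≡ 27.

27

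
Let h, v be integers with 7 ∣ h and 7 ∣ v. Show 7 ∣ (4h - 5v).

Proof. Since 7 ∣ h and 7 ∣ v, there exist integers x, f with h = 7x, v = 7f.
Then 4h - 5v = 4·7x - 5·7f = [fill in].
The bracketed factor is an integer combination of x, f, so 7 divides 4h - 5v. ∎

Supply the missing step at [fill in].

7(-5f + 4x)

Each term has a factor of 7: 4·7x - 5·7f = 7·(-5f + 4x).
Since -5f + 4x is an integer, 7 ∣ (4h - 5v).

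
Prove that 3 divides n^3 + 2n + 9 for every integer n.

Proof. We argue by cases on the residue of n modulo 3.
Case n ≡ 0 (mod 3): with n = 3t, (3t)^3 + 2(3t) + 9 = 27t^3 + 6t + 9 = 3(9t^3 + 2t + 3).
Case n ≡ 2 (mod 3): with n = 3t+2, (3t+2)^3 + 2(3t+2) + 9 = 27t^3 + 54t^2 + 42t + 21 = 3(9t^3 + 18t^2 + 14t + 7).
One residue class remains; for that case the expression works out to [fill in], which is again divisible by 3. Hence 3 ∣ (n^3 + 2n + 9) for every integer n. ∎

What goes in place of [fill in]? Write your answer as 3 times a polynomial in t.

Only n ≡ 1 (mod 3) is unaccounted for. Put n = 3t+1:
(3t+1)^3 + 2(3t+1) + 9 expands to 27t^3 + 27t^2 + 15t + 12,
and factoring out 3 leaves 3(9t^3 + 9t^2 + 5t + 4).

3(9t^3 + 9t^2 + 5t + 4)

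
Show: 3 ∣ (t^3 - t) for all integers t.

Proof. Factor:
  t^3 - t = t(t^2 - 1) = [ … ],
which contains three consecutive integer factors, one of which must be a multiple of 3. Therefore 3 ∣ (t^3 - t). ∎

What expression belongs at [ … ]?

(t - 1)t(t + 1)

t(t^2 - 1) = t(t - 1)(t + 1) = (t - 1)t(t + 1).
These three factors are consecutive integers, so their product is divisible by 3.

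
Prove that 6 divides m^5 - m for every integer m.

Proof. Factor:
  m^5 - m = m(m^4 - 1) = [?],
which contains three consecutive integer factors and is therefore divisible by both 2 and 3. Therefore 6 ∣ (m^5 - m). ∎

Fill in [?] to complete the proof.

m^4 - 1 = (m^2 - 1)(m^2 + 1), and m^2 - 1 = (m-1)(m+1).
So m(m^4 - 1) = (m - 1)m(m + 1)(m^2 + 1).

(m - 1)m(m + 1)(m^2 + 1)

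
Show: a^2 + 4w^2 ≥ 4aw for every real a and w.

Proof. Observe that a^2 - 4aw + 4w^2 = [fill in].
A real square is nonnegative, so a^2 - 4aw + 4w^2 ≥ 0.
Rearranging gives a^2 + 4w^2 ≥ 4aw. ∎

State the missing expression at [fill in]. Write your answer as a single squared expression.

(a - 2w)^2

a^2 - 4aw + 4w^2 is a perfect-square trinomial: the outer terms are (a)^2 and (2w)^2, and the cross term is -2·a·2w.
So a^2 - 4aw + 4w^2 = (a - 2w)^2 ≥ 0.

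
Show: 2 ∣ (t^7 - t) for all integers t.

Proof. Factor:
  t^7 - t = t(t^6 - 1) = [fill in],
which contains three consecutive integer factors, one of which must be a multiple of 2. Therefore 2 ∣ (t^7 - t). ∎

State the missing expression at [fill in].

t^6 - 1 = (t^2 - 1)(t^4 + t^2 + 1), and t^2 - 1 = (t-1)(t+1).
So t(t^6 - 1) = (t - 1)t(t + 1)(t^4 + t^2 + 1).

(t - 1)t(t + 1)(t^4 + t^2 + 1)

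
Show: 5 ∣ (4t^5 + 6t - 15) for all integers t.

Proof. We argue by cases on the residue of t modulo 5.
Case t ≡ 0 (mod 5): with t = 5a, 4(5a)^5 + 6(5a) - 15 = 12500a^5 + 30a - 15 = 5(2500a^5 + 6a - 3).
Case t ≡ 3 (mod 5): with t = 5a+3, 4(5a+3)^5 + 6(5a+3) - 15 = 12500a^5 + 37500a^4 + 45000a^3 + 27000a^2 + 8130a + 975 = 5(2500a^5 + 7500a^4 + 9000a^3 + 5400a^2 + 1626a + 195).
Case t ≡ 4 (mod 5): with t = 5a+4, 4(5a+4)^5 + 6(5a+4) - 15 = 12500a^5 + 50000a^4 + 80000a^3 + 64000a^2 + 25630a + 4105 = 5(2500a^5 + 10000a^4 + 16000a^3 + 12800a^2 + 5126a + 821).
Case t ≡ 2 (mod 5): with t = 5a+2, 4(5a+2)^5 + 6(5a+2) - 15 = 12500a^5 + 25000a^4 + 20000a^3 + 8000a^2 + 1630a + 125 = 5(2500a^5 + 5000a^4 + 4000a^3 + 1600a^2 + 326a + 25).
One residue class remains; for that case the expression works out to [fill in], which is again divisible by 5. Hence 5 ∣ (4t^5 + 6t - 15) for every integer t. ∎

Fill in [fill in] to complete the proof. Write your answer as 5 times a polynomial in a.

The residues treated are {0, 3, 4, 2}, so the missing case is t ≡ 1 (mod 5); write t = 5a+1.
Then 4(5a+1)^5 + 6(5a+1) - 15 = 12500a^5 + 12500a^4 + 5000a^3 + 1000a^2 + 130a - 5 = 5(2500a^5 + 2500a^4 + 1000a^3 + 200a^2 + 26a - 1).

5(2500a^5 + 2500a^4 + 1000a^3 + 200a^2 + 26a - 1)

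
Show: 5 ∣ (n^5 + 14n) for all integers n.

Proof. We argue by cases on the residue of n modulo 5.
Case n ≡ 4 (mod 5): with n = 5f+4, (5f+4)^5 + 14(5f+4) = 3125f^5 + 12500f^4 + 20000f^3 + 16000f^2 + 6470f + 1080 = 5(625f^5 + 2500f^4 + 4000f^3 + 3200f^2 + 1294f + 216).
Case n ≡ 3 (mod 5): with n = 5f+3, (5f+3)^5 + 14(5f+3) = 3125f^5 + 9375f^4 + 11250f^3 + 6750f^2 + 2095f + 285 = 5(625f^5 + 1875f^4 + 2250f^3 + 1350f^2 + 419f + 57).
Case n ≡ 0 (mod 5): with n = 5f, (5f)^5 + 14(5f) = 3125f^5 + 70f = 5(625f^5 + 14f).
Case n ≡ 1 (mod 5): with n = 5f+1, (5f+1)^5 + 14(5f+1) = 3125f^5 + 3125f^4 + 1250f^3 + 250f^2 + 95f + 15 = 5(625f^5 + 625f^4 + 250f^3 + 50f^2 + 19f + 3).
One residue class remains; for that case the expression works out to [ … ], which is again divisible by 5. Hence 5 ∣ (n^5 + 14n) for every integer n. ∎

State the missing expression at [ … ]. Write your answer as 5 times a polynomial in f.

The residues treated are {4, 3, 0, 1}, so the missing case is n ≡ 2 (mod 5); write n = 5f+2.
Then (5f+2)^5 + 14(5f+2) = 3125f^5 + 6250f^4 + 5000f^3 + 2000f^2 + 470f + 60 = 5(625f^5 + 1250f^4 + 1000f^3 + 400f^2 + 94f + 12).

5(625f^5 + 1250f^4 + 1000f^3 + 400f^2 + 94f + 12)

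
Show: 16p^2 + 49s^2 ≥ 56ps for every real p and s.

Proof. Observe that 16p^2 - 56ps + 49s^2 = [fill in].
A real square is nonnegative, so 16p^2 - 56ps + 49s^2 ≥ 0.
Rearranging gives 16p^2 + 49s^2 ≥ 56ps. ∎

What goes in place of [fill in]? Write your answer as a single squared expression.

(4p - 7s)^2

16p^2 - 56ps + 49s^2 is a perfect-square trinomial: the outer terms are (4p)^2 and (7s)^2, and the cross term is -2·4p·7s.
So 16p^2 - 56ps + 49s^2 = (4p - 7s)^2 ≥ 0.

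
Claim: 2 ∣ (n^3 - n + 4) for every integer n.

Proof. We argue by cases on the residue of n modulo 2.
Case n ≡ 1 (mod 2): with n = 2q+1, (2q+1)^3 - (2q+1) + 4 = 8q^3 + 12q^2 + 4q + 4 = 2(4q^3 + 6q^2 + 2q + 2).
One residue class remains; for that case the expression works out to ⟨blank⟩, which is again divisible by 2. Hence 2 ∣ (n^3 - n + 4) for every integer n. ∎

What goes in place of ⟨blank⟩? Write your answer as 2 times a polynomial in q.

2(4q^3 - q + 2)

The residues treated are {1}, so the missing case is n ≡ 0 (mod 2); write n = 2q.
Then (2q)^3 - (2q) + 4 = 8q^3 - 2q + 4 = 2(4q^3 - q + 2).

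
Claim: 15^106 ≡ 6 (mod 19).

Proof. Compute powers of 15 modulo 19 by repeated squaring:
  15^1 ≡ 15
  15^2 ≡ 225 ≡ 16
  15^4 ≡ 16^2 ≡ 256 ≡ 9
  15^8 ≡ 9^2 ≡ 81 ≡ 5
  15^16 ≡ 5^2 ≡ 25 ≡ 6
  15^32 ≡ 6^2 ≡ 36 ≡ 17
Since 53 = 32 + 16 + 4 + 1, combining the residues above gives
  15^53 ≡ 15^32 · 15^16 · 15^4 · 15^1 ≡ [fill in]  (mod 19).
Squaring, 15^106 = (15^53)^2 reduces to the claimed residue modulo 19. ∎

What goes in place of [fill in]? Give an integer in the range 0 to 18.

15^32 · 15^16 · 15^4 · 15^1 ≡ 17 · 6 · 9 · 15 = 13770.
13770 mod 19 = 14, so 15^53 ≡ 14 (mod 19).

14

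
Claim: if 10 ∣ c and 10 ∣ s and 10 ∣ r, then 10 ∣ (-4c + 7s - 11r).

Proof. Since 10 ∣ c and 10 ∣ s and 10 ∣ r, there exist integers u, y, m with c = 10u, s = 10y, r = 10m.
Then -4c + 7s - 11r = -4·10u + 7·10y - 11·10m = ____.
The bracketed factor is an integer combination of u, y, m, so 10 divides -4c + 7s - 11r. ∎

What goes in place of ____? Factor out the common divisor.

10(-11m - 4u + 7y)

Pull the common 10 out of every term: -4·10u + 7·10y - 11·10m = 10(-11m - 4u + 7y).
-11m - 4u + 7y is an integer, which exhibits the divisibility.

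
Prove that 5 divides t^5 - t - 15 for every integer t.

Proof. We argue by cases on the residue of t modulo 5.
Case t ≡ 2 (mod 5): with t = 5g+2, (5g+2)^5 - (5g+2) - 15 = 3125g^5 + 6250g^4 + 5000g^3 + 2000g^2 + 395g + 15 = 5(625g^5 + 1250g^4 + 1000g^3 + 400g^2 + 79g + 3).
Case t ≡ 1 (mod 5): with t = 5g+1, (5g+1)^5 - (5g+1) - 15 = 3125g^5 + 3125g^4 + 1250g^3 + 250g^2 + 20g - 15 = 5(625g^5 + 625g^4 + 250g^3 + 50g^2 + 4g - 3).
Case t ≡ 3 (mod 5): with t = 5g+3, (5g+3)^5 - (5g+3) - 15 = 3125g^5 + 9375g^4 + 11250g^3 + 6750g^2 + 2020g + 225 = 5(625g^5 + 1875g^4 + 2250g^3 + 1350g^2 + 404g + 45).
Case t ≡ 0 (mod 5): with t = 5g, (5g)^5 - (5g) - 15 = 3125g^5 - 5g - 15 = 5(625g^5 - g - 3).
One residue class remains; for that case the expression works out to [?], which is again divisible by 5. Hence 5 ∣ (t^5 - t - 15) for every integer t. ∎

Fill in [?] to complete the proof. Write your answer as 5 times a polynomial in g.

5(625g^5 + 2500g^4 + 4000g^3 + 3200g^2 + 1279g + 201)

The residues treated are {2, 1, 3, 0}, so the missing case is t ≡ 4 (mod 5); write t = 5g+4.
Then (5g+4)^5 - (5g+4) - 15 = 3125g^5 + 12500g^4 + 20000g^3 + 16000g^2 + 6395g + 1005 = 5(625g^5 + 2500g^4 + 4000g^3 + 3200g^2 + 1279g + 201).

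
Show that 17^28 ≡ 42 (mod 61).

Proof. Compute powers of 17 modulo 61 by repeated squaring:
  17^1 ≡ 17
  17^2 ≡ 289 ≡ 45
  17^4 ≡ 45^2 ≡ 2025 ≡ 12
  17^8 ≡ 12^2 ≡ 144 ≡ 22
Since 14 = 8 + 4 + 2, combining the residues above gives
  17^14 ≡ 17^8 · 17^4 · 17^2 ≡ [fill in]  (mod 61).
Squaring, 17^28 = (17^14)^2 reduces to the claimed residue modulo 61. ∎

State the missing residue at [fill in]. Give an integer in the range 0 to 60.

Multiply the listed residues: 22 · 12 · 45 = 264 → 11880.
Reducing modulo 61: 11880 = 194·61 + 46, so 17^14 ≡ 46.

46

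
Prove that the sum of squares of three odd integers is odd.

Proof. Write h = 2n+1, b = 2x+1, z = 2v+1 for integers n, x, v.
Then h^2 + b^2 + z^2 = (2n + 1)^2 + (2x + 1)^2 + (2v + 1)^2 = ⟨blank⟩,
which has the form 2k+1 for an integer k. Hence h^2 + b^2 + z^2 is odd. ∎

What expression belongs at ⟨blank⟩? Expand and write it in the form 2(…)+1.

2(2n^2 + 2n + 2v^2 + 2v + 2x^2 + 2x + 1) + 1

(2n + 1)^2 + (2x + 1)^2 + (2v + 1)^2 = 4n^2 + 4n + 4v^2 + 4v + 4x^2 + 4x + 3
= 2(2n^2 + 2n + 2v^2 + 2v + 2x^2 + 2x + 1) + 1.
Since 2n^2 + 2n + 2v^2 + 2v + 2x^2 + 2x + 1 is an integer, the sum of squares is of the form 2k+1 for an integer k.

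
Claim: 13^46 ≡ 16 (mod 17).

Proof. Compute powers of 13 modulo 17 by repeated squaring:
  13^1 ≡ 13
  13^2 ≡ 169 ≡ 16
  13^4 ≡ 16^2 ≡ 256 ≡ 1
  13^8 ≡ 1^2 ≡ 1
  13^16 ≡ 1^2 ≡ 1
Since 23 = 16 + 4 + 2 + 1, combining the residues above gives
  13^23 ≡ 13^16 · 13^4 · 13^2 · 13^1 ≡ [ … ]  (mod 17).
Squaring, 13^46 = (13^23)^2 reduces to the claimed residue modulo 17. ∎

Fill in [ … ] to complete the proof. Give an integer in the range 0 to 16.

13^16 · 13^4 · 13^2 · 13^1 ≡ 1 · 1 · 16 · 13 = 208.
208 mod 17 = 4, so 13^23 ≡ 4 (mod 17).

4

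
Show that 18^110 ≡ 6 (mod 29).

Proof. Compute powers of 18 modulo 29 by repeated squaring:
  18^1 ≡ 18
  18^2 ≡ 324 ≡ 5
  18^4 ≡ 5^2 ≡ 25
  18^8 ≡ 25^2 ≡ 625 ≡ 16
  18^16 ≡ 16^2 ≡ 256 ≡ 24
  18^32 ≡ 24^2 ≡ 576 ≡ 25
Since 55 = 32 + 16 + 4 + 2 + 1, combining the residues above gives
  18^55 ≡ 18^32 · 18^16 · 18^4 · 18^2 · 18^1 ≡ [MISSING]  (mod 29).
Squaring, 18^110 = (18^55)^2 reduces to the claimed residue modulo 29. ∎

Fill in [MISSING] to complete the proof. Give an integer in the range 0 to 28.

Multiply the listed residues: 25 · 24 · 25 · 5 · 18 = 600 → 15000 → 75000 → 1350000.
Reducing modulo 29: 1350000 = 46551·29 + 21, so 18^55 ≡ 21.

21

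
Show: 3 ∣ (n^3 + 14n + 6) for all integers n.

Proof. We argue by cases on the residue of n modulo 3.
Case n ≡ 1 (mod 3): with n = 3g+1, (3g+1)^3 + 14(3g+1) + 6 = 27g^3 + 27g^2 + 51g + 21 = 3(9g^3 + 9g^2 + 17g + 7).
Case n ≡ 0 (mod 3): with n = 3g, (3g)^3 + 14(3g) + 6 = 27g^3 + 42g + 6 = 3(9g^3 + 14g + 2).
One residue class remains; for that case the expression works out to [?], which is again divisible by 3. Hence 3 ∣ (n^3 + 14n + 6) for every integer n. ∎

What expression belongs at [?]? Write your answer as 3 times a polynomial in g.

The residues treated are {1, 0}, so the missing case is n ≡ 2 (mod 3); write n = 3g+2.
Then (3g+2)^3 + 14(3g+2) + 6 = 27g^3 + 54g^2 + 78g + 42 = 3(9g^3 + 18g^2 + 26g + 14).

3(9g^3 + 18g^2 + 26g + 14)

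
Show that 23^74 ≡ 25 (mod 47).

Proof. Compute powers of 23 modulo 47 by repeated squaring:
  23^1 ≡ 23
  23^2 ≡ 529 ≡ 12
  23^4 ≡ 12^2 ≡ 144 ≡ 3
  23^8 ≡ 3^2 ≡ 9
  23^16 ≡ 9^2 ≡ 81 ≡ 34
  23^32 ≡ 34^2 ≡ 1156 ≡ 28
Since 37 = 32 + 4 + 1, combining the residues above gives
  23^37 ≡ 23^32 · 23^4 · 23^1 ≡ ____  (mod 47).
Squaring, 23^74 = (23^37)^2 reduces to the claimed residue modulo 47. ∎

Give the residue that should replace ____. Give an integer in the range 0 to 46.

23^32 · 23^4 · 23^1 ≡ 28 · 3 · 23 = 1932.
1932 mod 47 = 5, so 23^37 ≡ 5 (mod 47).

5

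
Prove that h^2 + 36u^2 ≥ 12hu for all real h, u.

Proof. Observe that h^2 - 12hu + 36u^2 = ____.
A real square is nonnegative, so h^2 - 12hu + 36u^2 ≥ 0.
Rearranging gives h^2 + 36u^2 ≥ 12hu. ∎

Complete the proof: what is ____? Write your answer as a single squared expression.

(h - 6u)^2

h^2 - 12hu + 36u^2 is a perfect-square trinomial: the outer terms are (h)^2 and (6u)^2, and the cross term is -2·h·6u.
So h^2 - 12hu + 36u^2 = (h - 6u)^2 ≥ 0.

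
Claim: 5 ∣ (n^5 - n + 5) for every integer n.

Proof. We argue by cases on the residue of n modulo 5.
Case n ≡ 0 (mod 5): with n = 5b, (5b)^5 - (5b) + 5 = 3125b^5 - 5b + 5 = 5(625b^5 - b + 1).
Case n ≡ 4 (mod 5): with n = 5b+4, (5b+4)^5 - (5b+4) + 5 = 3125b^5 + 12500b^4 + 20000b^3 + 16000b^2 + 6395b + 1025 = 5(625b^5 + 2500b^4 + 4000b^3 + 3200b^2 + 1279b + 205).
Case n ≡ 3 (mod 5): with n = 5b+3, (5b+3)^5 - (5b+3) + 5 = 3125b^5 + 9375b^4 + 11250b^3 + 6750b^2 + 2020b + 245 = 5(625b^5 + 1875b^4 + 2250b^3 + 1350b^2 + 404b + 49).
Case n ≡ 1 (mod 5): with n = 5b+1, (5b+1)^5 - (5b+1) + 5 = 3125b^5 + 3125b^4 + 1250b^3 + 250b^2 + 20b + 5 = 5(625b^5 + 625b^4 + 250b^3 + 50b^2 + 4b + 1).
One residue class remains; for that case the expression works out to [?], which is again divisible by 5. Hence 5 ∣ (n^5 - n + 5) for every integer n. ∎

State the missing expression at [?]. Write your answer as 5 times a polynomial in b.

Only n ≡ 2 (mod 5) is unaccounted for. Put n = 5b+2:
(5b+2)^5 - (5b+2) + 5 expands to 3125b^5 + 6250b^4 + 5000b^3 + 2000b^2 + 395b + 35,
and factoring out 5 leaves 5(625b^5 + 1250b^4 + 1000b^3 + 400b^2 + 79b + 7).

5(625b^5 + 1250b^4 + 1000b^3 + 400b^2 + 79b + 7)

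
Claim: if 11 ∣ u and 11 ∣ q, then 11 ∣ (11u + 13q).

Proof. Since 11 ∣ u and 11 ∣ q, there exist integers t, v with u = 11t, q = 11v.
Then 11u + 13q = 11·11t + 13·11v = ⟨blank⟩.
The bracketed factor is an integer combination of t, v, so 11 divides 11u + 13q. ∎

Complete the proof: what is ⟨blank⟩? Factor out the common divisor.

11(11t + 13v)

Pull the common 11 out of every term: 11·11t + 13·11v = 11(11t + 13v).
11t + 13v is an integer, which exhibits the divisibility.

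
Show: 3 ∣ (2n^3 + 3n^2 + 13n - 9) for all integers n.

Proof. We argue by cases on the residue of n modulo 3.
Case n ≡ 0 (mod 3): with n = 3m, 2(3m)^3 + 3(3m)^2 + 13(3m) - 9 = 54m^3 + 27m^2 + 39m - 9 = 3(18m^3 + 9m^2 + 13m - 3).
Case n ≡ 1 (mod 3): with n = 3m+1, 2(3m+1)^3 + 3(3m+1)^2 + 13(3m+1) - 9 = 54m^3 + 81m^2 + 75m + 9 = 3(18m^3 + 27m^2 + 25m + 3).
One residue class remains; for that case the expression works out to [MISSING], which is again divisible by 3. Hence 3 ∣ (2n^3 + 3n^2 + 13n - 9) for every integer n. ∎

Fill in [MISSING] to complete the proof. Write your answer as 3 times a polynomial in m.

3(18m^3 + 45m^2 + 49m + 15)

Only n ≡ 2 (mod 3) is unaccounted for. Put n = 3m+2:
2(3m+2)^3 + 3(3m+2)^2 + 13(3m+2) - 9 expands to 54m^3 + 135m^2 + 147m + 45,
and factoring out 3 leaves 3(18m^3 + 45m^2 + 49m + 15).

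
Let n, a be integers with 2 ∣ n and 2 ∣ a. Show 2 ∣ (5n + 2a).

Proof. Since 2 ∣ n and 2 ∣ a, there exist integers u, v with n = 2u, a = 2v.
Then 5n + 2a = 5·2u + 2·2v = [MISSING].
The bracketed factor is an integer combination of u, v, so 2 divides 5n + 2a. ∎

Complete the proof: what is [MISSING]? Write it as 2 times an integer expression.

Pull the common 2 out of every term: 5·2u + 2·2v = 2(5u + 2v).
5u + 2v is an integer, which exhibits the divisibility.

2(5u + 2v)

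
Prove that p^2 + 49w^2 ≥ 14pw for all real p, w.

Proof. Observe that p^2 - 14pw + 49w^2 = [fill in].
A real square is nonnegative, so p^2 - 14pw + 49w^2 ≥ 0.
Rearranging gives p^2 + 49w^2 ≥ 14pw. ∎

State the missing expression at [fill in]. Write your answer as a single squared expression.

(p - 7w)^2

The leading and trailing coefficients are 1^2 and 7^2, and 14 = 2·1·7, so the trinomial is (p - 7w)^2.
Hence p^2 - 14pw + 49w^2 ≥ 0.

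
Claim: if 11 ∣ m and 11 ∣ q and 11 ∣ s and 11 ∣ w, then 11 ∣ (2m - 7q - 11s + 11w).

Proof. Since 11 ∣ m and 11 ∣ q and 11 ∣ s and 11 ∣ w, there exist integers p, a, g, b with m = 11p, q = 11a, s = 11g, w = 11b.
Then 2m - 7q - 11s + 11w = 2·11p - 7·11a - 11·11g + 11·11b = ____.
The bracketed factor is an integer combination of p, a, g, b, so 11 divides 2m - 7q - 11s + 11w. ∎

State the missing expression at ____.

Each term has a factor of 11: 2·11p - 7·11a - 11·11g + 11·11b = 11·(-7a + 11b - 11g + 2p).
Since -7a + 11b - 11g + 2p is an integer, 11 ∣ (2m - 7q - 11s + 11w).

11(-7a + 11b - 11g + 2p)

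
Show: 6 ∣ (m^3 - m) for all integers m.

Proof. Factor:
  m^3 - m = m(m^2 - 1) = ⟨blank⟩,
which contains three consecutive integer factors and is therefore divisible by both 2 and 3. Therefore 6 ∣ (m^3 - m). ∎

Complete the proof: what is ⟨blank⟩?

(m - 1)m(m + 1)

m(m^2 - 1) = m(m - 1)(m + 1) = (m - 1)m(m + 1).
These three factors are consecutive integers, so their product is divisible by 6.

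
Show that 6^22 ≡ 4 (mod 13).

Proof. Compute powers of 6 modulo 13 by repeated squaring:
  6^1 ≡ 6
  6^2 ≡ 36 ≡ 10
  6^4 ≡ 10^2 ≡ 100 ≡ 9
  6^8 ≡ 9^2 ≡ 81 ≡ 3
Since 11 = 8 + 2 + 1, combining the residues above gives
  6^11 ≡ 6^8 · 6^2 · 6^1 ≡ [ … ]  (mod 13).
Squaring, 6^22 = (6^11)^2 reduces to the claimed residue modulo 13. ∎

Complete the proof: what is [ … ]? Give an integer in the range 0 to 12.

6^8 · 6^2 · 6^1 ≡ 3 · 10 · 6 = 180.
180 mod 13 = 11, so 6^11 ≡ 11 (mod 13).

11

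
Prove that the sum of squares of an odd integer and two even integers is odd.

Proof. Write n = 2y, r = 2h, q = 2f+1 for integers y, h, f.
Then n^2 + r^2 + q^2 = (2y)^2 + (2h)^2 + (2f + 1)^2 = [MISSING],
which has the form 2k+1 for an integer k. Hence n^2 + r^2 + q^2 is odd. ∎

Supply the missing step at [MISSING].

2(2f^2 + 2f + 2h^2 + 2y^2) + 1

(2y)^2 + (2h)^2 + (2f + 1)^2 = 4f^2 + 4f + 4h^2 + 4y^2 + 1
= 2(2f^2 + 2f + 2h^2 + 2y^2) + 1.
Since 2f^2 + 2f + 2h^2 + 2y^2 is an integer, the sum of squares is of the form 2k+1 for an integer k.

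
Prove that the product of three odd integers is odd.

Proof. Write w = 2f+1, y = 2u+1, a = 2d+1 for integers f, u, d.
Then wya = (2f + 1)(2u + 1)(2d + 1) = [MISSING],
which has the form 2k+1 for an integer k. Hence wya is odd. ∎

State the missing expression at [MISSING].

Expanding: (2f + 1)(2u + 1)(2d + 1) = 8dfu + 4df + 4du + 2d + 4fu + 2f + 2u + 1.
Every term except the constant is even, so this is 2(4dfu + 2df + 2du + d + 2fu + f + u) + 1,
and 4dfu + 2df + 2du + d + 2fu + f + u ∈ ℤ gives the required form.

2(4dfu + 2df + 2du + d + 2fu + f + u) + 1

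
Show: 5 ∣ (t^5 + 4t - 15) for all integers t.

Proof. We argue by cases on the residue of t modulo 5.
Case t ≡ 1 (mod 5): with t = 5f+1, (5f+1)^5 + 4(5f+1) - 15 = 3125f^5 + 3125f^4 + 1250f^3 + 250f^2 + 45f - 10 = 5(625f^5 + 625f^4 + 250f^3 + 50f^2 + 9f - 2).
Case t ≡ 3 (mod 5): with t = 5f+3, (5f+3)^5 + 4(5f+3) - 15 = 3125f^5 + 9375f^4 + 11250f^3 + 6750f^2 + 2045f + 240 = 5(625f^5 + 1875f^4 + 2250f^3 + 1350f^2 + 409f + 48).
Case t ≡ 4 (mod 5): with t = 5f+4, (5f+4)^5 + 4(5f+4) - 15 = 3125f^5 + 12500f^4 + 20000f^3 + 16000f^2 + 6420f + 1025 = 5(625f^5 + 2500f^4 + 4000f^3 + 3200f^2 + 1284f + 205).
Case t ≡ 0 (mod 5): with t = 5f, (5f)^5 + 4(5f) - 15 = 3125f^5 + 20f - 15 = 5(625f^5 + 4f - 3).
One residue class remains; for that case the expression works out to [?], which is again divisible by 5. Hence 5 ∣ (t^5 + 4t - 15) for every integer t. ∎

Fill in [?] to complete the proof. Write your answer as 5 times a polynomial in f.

5(625f^5 + 1250f^4 + 1000f^3 + 400f^2 + 84f + 5)

Only t ≡ 2 (mod 5) is unaccounted for. Put t = 5f+2:
(5f+2)^5 + 4(5f+2) - 15 expands to 3125f^5 + 6250f^4 + 5000f^3 + 2000f^2 + 420f + 25,
and factoring out 5 leaves 5(625f^5 + 1250f^4 + 1000f^3 + 400f^2 + 84f + 5).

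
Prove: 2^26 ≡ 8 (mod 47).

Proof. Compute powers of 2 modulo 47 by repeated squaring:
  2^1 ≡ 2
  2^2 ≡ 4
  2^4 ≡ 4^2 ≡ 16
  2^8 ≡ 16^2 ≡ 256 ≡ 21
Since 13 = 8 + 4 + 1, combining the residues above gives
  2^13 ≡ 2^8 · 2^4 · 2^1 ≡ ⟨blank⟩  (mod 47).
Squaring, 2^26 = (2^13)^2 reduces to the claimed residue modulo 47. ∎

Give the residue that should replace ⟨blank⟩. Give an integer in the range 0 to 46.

14

Multiply the listed residues: 21 · 16 · 2 = 336 → 672.
Reducing modulo 47: 672 = 14·47 + 14, so 2^13 ≡ 14.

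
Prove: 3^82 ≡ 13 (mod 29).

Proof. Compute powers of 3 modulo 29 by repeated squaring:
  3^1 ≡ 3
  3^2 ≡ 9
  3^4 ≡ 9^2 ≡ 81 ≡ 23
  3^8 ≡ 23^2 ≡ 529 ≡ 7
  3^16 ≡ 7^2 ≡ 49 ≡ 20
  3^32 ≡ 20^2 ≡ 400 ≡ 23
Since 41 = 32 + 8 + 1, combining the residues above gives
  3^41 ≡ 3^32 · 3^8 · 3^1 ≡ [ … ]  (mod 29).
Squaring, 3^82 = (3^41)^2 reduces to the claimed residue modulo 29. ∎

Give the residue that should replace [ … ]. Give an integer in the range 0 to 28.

Multiply the listed residues: 23 · 7 · 3 = 161 → 483.
Reducing modulo 29: 483 = 16·29 + 19, so 3^41 ≡ 19.

19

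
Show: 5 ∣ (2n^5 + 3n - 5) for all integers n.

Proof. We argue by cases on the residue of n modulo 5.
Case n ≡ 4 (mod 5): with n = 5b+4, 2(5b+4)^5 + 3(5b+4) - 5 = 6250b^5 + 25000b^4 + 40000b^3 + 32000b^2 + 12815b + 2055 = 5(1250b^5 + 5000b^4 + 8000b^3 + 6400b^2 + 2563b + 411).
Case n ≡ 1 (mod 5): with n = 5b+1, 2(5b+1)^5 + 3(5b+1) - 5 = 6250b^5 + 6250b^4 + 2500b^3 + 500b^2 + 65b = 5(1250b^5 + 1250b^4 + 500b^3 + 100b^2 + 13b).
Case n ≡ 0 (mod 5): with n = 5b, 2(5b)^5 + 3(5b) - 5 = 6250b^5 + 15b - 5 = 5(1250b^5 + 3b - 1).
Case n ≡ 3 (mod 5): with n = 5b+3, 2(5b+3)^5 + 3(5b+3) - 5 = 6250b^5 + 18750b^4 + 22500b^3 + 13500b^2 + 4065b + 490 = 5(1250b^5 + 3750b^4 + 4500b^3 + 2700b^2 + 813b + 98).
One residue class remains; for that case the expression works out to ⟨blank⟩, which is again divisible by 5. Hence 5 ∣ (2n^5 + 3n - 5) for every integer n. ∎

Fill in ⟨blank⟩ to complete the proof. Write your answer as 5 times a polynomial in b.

Only n ≡ 2 (mod 5) is unaccounted for. Put n = 5b+2:
2(5b+2)^5 + 3(5b+2) - 5 expands to 6250b^5 + 12500b^4 + 10000b^3 + 4000b^2 + 815b + 65,
and factoring out 5 leaves 5(1250b^5 + 2500b^4 + 2000b^3 + 800b^2 + 163b + 13).

5(1250b^5 + 2500b^4 + 2000b^3 + 800b^2 + 163b + 13)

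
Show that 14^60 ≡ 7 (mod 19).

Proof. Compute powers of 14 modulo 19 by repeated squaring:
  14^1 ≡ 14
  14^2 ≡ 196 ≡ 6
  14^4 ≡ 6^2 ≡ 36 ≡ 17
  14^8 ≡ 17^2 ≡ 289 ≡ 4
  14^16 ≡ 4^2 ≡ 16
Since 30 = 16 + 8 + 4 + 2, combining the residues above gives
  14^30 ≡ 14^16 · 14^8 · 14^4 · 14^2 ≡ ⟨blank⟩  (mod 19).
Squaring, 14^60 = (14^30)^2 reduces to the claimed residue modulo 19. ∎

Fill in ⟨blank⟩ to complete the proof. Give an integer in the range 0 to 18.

Multiply the listed residues: 16 · 4 · 17 · 6 = 64 → 1088 → 6528.
Reducing modulo 19: 6528 = 343·19 + 11, so 14^30 ≡ 11.

11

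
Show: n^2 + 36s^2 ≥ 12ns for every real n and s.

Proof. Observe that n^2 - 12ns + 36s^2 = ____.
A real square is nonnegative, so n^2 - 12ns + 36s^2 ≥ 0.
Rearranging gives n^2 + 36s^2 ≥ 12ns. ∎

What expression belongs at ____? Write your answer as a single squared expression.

(n - 6s)^2

The leading and trailing coefficients are 1^2 and 6^2, and 12 = 2·1·6, so the trinomial is (n - 6s)^2.
Hence n^2 - 12ns + 36s^2 ≥ 0.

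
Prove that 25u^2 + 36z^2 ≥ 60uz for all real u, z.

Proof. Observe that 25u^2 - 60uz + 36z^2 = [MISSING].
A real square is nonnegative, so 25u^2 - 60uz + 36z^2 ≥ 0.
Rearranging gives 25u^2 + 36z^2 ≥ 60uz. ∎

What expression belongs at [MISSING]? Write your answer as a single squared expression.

25u^2 - 60uz + 36z^2 is a perfect-square trinomial: the outer terms are (5u)^2 and (6z)^2, and the cross term is -2·5u·6z.
So 25u^2 - 60uz + 36z^2 = (5u - 6z)^2 ≥ 0.

(5u - 6z)^2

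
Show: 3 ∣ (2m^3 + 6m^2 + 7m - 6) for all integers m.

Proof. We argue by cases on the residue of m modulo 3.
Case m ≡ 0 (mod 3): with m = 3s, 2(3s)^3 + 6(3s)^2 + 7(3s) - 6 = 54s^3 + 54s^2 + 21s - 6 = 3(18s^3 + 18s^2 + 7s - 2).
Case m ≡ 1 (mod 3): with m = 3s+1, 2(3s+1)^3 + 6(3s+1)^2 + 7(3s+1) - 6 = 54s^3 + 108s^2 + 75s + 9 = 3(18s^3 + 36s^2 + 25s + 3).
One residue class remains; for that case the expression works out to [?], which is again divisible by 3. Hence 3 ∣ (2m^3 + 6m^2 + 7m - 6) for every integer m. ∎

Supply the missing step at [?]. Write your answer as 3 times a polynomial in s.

3(18s^3 + 54s^2 + 55s + 16)

Only m ≡ 2 (mod 3) is unaccounted for. Put m = 3s+2:
2(3s+2)^3 + 6(3s+2)^2 + 7(3s+2) - 6 expands to 54s^3 + 162s^2 + 165s + 48,
and factoring out 3 leaves 3(18s^3 + 54s^2 + 55s + 16).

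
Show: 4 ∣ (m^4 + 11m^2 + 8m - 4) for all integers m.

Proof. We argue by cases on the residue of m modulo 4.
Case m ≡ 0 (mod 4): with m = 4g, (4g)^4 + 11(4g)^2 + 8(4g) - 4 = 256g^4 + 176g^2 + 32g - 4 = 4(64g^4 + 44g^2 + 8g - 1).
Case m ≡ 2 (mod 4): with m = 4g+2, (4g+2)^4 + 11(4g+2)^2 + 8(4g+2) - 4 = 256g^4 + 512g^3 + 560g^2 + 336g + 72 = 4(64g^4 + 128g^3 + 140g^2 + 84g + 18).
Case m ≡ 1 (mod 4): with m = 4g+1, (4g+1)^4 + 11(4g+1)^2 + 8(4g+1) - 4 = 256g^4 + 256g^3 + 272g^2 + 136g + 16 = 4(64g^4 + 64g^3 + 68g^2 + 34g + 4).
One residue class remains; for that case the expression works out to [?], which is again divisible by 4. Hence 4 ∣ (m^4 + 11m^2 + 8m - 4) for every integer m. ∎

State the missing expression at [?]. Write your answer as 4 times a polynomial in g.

Only m ≡ 3 (mod 4) is unaccounted for. Put m = 4g+3:
(4g+3)^4 + 11(4g+3)^2 + 8(4g+3) - 4 expands to 256g^4 + 768g^3 + 1040g^2 + 728g + 200,
and factoring out 4 leaves 4(64g^4 + 192g^3 + 260g^2 + 182g + 50).

4(64g^4 + 192g^3 + 260g^2 + 182g + 50)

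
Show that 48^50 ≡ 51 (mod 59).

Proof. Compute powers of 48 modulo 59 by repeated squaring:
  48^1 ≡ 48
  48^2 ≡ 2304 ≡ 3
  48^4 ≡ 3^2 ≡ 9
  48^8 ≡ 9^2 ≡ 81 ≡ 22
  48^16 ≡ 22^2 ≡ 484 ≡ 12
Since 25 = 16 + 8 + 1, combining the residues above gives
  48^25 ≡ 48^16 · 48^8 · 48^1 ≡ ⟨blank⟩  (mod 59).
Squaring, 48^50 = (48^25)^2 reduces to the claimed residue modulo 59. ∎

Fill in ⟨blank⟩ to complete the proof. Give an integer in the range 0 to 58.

46

Multiply the listed residues: 12 · 22 · 48 = 264 → 12672.
Reducing modulo 59: 12672 = 214·59 + 46, so 48^25 ≡ 46.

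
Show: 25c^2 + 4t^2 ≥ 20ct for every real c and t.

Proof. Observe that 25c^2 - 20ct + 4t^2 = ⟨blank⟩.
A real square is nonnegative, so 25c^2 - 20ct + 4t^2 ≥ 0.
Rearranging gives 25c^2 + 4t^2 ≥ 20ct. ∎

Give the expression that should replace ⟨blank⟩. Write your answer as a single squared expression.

(5c - 2t)^2

25c^2 - 20ct + 4t^2 is a perfect-square trinomial: the outer terms are (5c)^2 and (2t)^2, and the cross term is -2·5c·2t.
So 25c^2 - 20ct + 4t^2 = (5c - 2t)^2 ≥ 0.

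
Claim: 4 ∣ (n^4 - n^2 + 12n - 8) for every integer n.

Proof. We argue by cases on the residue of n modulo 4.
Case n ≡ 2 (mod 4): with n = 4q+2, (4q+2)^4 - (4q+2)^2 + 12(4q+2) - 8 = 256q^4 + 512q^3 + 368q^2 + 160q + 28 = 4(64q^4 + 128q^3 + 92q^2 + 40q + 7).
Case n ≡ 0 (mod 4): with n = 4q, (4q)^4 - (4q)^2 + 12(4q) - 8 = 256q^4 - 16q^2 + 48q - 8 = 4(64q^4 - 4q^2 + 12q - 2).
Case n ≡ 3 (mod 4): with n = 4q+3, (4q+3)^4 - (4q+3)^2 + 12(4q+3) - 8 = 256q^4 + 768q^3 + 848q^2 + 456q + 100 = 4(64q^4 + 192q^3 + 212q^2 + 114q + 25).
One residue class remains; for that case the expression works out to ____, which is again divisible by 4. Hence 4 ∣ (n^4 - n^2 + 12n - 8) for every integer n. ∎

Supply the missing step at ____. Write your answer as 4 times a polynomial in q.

The residues treated are {2, 0, 3}, so the missing case is n ≡ 1 (mod 4); write n = 4q+1.
Then (4q+1)^4 - (4q+1)^2 + 12(4q+1) - 8 = 256q^4 + 256q^3 + 80q^2 + 56q + 4 = 4(64q^4 + 64q^3 + 20q^2 + 14q + 1).

4(64q^4 + 64q^3 + 20q^2 + 14q + 1)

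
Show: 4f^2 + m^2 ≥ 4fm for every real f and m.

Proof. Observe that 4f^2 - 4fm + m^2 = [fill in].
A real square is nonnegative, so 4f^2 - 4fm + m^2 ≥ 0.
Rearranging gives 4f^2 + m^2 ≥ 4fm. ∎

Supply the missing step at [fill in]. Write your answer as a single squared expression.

The leading and trailing coefficients are 2^2 and 1^2, and 4 = 2·2·1, so the trinomial is (2f - m)^2.
Hence 4f^2 - 4fm + m^2 ≥ 0.

(2f - m)^2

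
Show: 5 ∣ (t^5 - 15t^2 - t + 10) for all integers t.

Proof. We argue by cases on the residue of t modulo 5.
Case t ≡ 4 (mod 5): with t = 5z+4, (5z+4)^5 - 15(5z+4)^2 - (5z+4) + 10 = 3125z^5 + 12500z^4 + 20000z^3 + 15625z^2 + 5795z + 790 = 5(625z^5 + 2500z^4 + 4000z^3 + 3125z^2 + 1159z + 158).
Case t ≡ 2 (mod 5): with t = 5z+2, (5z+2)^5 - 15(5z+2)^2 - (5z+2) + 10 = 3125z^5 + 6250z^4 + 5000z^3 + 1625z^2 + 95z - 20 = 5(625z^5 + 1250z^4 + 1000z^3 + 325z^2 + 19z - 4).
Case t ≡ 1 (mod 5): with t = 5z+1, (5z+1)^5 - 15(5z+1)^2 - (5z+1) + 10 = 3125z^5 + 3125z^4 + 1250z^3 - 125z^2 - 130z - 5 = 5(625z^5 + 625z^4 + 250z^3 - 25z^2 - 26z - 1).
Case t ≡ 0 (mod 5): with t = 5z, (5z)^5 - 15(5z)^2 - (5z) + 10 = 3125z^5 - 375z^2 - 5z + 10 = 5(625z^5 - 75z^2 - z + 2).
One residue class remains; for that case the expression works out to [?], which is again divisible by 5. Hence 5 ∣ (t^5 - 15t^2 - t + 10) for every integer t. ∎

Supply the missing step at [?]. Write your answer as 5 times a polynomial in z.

5(625z^5 + 1875z^4 + 2250z^3 + 1275z^2 + 314z + 23)

The residues treated are {4, 2, 1, 0}, so the missing case is t ≡ 3 (mod 5); write t = 5z+3.
Then (5z+3)^5 - 15(5z+3)^2 - (5z+3) + 10 = 3125z^5 + 9375z^4 + 11250z^3 + 6375z^2 + 1570z + 115 = 5(625z^5 + 1875z^4 + 2250z^3 + 1275z^2 + 314z + 23).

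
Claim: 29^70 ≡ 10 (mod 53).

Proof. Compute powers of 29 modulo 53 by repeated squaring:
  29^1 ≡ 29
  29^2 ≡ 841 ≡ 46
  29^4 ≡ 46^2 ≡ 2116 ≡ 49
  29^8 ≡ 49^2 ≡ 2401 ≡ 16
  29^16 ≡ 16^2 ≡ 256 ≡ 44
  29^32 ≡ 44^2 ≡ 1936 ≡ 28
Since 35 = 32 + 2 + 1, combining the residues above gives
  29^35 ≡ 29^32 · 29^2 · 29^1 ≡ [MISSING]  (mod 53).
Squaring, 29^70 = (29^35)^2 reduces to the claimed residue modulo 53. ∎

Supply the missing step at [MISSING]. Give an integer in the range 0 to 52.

40

29^32 · 29^2 · 29^1 ≡ 28 · 46 · 29 = 37352.
37352 mod 53 = 40, so 29^35 ≡ 40 (mod 53).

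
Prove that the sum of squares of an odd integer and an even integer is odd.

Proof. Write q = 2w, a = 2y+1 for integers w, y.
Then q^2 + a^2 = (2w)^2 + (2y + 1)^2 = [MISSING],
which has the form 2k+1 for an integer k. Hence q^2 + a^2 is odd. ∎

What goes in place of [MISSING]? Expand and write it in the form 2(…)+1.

(2w)^2 + (2y + 1)^2 = 4w^2 + 4y^2 + 4y + 1
= 2(2w^2 + 2y^2 + 2y) + 1.
Since 2w^2 + 2y^2 + 2y is an integer, the sum of squares is of the form 2k+1 for an integer k.

2(2w^2 + 2y^2 + 2y) + 1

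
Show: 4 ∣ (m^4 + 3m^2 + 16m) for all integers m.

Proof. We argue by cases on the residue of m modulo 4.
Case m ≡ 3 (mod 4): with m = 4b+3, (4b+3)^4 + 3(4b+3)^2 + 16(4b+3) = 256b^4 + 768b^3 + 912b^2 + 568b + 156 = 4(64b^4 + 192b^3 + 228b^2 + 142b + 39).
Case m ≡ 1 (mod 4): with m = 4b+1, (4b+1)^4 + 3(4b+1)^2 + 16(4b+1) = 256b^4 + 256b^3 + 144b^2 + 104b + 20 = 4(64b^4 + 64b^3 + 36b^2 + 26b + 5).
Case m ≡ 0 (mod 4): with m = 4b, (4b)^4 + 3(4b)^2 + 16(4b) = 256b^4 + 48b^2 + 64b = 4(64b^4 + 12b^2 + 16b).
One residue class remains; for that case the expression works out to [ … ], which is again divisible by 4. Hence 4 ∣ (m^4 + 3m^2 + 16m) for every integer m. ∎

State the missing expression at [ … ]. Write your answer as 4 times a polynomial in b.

4(64b^4 + 128b^3 + 108b^2 + 60b + 15)

Only m ≡ 2 (mod 4) is unaccounted for. Put m = 4b+2:
(4b+2)^4 + 3(4b+2)^2 + 16(4b+2) expands to 256b^4 + 512b^3 + 432b^2 + 240b + 60,
and factoring out 4 leaves 4(64b^4 + 128b^3 + 108b^2 + 60b + 15).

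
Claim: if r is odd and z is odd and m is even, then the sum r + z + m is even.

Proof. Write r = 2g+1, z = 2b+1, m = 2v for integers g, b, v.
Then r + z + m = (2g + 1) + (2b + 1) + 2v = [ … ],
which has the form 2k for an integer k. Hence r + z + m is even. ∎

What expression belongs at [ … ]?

2(b + g + v + 1)

Expanding: (2g + 1) + (2b + 1) + 2v = 2b + 2g + 2v + 2.
Every term is even; pulling out the factor of 2 gives 2(b + g + v + 1).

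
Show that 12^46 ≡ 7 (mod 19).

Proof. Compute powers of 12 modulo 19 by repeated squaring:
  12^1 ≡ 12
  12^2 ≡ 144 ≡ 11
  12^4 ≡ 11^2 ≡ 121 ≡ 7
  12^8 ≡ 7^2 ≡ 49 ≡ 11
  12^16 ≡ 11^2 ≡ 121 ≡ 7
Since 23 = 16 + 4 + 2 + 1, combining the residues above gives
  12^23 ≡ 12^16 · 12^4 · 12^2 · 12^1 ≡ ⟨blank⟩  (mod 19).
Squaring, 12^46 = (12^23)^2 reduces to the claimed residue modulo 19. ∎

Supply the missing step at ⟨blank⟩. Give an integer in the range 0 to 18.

12^16 · 12^4 · 12^2 · 12^1 ≡ 7 · 7 · 11 · 12 = 6468.
6468 mod 19 = 8, so 12^23 ≡ 8 (mod 19).

8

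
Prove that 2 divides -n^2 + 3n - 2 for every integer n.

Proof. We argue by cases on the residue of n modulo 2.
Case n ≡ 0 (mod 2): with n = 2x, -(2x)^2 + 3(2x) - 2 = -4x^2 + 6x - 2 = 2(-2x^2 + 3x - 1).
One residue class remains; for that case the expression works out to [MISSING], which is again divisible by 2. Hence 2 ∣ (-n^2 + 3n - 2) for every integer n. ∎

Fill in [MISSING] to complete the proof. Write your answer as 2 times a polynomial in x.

2(-2x^2 + x)

Only n ≡ 1 (mod 2) is unaccounted for. Put n = 2x+1:
-(2x+1)^2 + 3(2x+1) - 2 expands to -4x^2 + 2x,
and factoring out 2 leaves 2(-2x^2 + x).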